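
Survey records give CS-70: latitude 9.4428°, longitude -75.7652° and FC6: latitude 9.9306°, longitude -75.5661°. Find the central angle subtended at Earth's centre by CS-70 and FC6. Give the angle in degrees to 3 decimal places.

0.526°

Δφ = 0.4878°,  Δλ = 0.1991°
a = sin²(Δφ/2) + cos φ₁ cos φ₂ sin²(Δλ/2) = 0.000021
c = 2·arcsin(√a) = 0.009177 rad = 0.5258°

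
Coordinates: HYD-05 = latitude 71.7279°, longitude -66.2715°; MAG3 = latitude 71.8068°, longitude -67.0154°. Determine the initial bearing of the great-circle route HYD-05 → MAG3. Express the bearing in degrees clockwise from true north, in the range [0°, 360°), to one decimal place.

Δλ = -0.7439°
y = sin Δλ · cos φ₂ = -0.004054
x = cos φ₁ sin φ₂ − sin φ₁ cos φ₂ cos Δλ = 0.001402
θ = atan2(y, x) = -70.9207° → 289.0793° (mod 360°)

289.1°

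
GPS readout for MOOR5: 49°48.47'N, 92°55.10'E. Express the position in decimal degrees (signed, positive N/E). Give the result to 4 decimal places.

lat: 49.8078° N → +49.8078°
lon: 92.9183° E → +92.9183°

+49.8078°, +92.9183°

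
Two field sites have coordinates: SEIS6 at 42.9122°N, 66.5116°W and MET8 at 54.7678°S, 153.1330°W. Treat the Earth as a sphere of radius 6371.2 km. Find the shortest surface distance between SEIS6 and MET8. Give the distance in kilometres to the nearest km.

Δφ = -97.6800°,  Δλ = -86.6214°
a = sin²(Δφ/2) + cos φ₁ cos φ₂ sin²(Δλ/2) = 0.765627
c = 2·arcsin(√a) = 2.130877 rad = 122.0902°
d = R·c = 6371.2 × 2.130877 = 13576.2 km

13576 km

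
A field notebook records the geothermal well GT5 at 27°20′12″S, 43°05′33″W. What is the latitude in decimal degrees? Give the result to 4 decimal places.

27.3367°S

27° + 20′/60 + 12″/3600 = 27 + 0.33333 + 0.00333 = 27.3367°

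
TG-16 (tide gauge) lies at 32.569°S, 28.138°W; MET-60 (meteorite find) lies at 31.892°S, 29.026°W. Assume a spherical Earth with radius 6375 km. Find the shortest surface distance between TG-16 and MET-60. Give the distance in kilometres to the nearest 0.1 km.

112.5 km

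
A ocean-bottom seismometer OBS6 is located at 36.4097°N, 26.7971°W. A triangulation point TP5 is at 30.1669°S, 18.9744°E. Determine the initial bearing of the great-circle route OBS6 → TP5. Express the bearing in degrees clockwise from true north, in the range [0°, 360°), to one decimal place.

140.9°

Δλ = 45.7715°
y = sin Δλ · cos φ₂ = 0.619516
x = cos φ₁ sin φ₂ − sin φ₁ cos φ₂ cos Δλ = -0.762370
θ = atan2(y, x) = 140.9021° → 140.9021° (mod 360°)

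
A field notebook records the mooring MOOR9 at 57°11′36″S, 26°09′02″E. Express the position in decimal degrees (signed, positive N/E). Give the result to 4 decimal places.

-57.1933°, +26.1506°

lat: 57.1933° S → -57.1933°
lon: 26.1506° E → +26.1506°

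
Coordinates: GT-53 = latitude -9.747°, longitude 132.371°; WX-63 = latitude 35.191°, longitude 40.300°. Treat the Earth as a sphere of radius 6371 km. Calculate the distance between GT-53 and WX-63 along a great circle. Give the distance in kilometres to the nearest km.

Δφ = 44.9380°,  Δλ = -92.0710°
a = sin²(Δφ/2) + cos φ₁ cos φ₂ sin²(Δλ/2) = 0.563337
c = 2·arcsin(√a) = 1.697811 rad = 97.2774°
d = R·c = 6371 × 1.697811 = 10816.8 km

10817 km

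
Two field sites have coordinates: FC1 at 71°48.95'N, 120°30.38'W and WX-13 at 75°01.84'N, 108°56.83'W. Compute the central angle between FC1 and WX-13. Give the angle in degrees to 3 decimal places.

4.591°

FC1: φ = +71.81583°, λ = -120.50633°
WX-13: φ = +75.03067°, λ = -108.94717°
Δφ = 3.2148°,  Δλ = 11.5592°
a = sin²(Δφ/2) + cos φ₁ cos φ₂ sin²(Δλ/2) = 0.001604
c = 2·arcsin(√a) = 0.080129 rad = 4.5911°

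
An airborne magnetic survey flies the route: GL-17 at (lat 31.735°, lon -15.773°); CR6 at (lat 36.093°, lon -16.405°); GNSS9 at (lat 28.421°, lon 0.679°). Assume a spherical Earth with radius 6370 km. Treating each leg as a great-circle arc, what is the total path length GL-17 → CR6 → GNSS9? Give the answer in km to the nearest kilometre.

GL-17→CR6: c = 0.076610 rad, d = 488.00 km
CR6→GNSS9: c = 0.284898 rad, d = 1814.80 km
Total = 488.00 + 1814.80 = 2302.80 km

2303 km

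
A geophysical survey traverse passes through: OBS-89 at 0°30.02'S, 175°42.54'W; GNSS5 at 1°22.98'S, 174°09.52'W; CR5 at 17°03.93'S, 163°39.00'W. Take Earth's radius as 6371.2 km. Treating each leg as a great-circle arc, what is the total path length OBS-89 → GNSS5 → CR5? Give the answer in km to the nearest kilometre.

OBS-89: φ = -0.50033°, λ = -175.70900°
GNSS5: φ = -1.38300°, λ = -174.15867°
CR5: φ = -17.06550°, λ = -163.65000°
OBS-89→GNSS5: c = 0.031133 rad, d = 198.36 km
GNSS5→CR5: c = 0.327825 rad, d = 2088.64 km
Total = 198.36 + 2088.64 = 2287.00 km

2287 km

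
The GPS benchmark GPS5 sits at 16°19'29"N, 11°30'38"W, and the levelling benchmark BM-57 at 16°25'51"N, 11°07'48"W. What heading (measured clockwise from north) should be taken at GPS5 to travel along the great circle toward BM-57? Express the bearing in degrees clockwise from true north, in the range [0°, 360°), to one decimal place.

73.7°

GPS5: φ = +16.32472°, λ = -11.51056°
BM-57: φ = +16.43083°, λ = -11.13000°
Δλ = 0.3806°
y = sin Δλ · cos φ₂ = 0.006371
x = cos φ₁ sin φ₂ − sin φ₁ cos φ₂ cos Δλ = 0.001858
θ = atan2(y, x) = 73.7412° → 73.7412° (mod 360°)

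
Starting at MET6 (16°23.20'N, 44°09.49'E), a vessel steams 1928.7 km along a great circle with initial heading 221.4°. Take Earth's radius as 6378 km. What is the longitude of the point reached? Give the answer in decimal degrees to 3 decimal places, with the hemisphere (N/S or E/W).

MET6: φ = +16.38667°, λ = +44.15817°
δ = d/R = 1928.7/6378 = 0.302399 rad
φ₂ = arcsin(sin φ₁ cos δ + cos φ₁ sin δ cos θ)
   = arcsin(0.28212·0.95462 + 0.95938·0.29781·-0.75011) = 3.15285°
λ₂ = λ₁ + atan2(sin θ sin δ cos φ₁, cos δ − sin φ₁ sin φ₂) = 32.78229°

32.782°E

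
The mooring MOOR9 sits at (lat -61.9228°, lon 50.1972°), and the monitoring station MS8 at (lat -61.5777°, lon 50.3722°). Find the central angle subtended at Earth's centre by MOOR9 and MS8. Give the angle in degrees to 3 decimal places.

Δφ = 0.3451°,  Δλ = 0.1750°
a = sin²(Δφ/2) + cos φ₁ cos φ₂ sin²(Δλ/2) = 0.000010
c = 2·arcsin(√a) = 0.006194 rad = 0.3549°

0.355°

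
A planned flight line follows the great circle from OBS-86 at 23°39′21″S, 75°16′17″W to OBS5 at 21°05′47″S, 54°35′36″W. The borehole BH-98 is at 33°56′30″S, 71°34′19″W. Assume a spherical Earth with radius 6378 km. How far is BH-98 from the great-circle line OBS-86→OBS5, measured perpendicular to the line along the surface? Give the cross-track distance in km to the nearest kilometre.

1169 km

OBS-86: φ = -23.65583°, λ = -75.27139°
OBS5: φ = -21.09639°, λ = -54.59333°
BH-98: φ = -33.94167°, λ = -71.57194°
δ₁₃ = central angle OBS-86→BH-98 = 0.188183 rad  (haversine)
θ₁₃ = bearing OBS-86→BH-98 = 163.373°,  θ₁₂ = bearing OBS-86→OBS5 = 86.432°
dₓₜ = R·arcsin(sin δ₁₃ · sin(θ₁₃ − θ₁₂)) = 6378·arcsin(0.18707·sin(76.941°)) = 1168.833 km
|dₓₜ| = 1168.833 km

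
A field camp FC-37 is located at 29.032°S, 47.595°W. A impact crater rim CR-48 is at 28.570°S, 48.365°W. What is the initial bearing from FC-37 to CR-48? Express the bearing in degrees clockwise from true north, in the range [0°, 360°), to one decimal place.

Δλ = -0.7700°
y = sin Δλ · cos φ₂ = -0.011802
x = cos φ₁ sin φ₂ − sin φ₁ cos φ₂ cos Δλ = 0.008025
θ = atan2(y, x) = -55.7866° → 304.2134° (mod 360°)

304.2°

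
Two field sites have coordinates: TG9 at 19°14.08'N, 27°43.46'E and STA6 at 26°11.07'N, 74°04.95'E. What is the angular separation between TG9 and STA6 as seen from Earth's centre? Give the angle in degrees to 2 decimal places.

43.10°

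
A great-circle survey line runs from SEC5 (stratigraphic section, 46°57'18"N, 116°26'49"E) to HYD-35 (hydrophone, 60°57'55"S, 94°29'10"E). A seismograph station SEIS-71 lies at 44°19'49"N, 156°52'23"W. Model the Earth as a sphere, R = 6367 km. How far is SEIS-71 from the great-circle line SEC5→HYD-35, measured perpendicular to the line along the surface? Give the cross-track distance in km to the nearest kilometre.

SEC5: φ = +46.95500°, λ = +116.44694°
HYD-35: φ = -60.96528°, λ = +94.48611°
SEIS-71: φ = +44.33028°, λ = -156.87306°
δ₁₃ = central angle SEC5→SEIS-71 = 1.001586 rad  (haversine)
θ₁₃ = bearing SEC5→SEIS-71 = 57.973°,  θ₁₂ = bearing SEC5→HYD-35 = 191.093°
dₓₜ = R·arcsin(sin δ₁₃ · sin(θ₁₃ − θ₁₂)) = 6367·arcsin(0.84233·sin(-133.120°)) = -4216.088 km
|dₓₜ| = 4216.088 km

4216 km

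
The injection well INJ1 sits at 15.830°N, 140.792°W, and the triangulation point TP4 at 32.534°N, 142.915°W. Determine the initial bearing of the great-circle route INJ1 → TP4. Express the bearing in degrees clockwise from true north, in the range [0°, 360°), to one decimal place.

353.8°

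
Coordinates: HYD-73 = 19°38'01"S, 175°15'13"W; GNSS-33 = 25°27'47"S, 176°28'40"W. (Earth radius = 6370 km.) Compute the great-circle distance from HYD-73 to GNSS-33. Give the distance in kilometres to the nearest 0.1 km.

HYD-73: φ = -19.63361°, λ = -175.25361°
GNSS-33: φ = -25.46306°, λ = -176.47778°
Δφ = -5.8294°,  Δλ = -1.2242°
a = sin²(Δφ/2) + cos φ₁ cos φ₂ sin²(Δλ/2) = 0.002683
c = 2·arcsin(√a) = 0.103636 rad = 5.9379°
d = R·c = 6370 × 0.103636 = 660.2 km

660.2 km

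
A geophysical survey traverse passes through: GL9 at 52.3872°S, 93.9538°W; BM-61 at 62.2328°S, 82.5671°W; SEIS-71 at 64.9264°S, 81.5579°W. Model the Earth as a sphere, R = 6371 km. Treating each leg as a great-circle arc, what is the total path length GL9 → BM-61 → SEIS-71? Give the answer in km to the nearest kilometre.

GL9→BM-61: c = 0.201959 rad, d = 1286.68 km
BM-61→SEIS-71: c = 0.047659 rad, d = 303.64 km
Total = 1286.68 + 303.64 = 1590.32 km

1590 km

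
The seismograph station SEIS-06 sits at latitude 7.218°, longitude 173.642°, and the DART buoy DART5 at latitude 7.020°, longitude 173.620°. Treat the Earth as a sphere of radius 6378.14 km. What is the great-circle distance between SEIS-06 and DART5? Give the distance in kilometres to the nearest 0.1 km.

Δφ = -0.1980°,  Δλ = -0.0220°
a = sin²(Δφ/2) + cos φ₁ cos φ₂ sin²(Δλ/2) = 0.000003
c = 2·arcsin(√a) = 0.003477 rad = 0.1992°
d = R·c = 6378.14 × 0.003477 = 22.2 km

22.2 km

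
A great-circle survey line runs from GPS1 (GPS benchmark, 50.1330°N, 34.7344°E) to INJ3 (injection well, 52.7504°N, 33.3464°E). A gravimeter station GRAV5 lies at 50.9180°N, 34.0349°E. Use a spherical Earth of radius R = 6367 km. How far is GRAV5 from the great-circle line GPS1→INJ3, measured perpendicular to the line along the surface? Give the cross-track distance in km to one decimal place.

20.0 km

δ₁₃ = central angle GPS1→GRAV5 = 0.015746 rad  (haversine)
θ₁₃ = bearing GPS1→GRAV5 = 330.738°,  θ₁₂ = bearing GPS1→INJ3 = 342.250°
dₓₜ = R·arcsin(sin δ₁₃ · sin(θ₁₃ − θ₁₂)) = 6367·arcsin(0.01575·sin(-11.511°)) = -20.007 km
|dₓₜ| = 20.007 km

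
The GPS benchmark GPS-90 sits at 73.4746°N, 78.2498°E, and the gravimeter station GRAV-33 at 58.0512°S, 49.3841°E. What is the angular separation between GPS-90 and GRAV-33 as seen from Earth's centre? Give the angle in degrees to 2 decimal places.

132.97°

Δφ = -131.5258°,  Δλ = -28.8657°
a = sin²(Δφ/2) + cos φ₁ cos φ₂ sin²(Δλ/2) = 0.840829
c = 2·arcsin(√a) = 2.320823 rad = 132.9734°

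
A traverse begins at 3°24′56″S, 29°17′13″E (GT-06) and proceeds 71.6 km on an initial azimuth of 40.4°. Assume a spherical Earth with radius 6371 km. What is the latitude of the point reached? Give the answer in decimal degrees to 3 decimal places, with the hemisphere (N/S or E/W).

2.925°S

GT-06: φ = -3.41556°, λ = +29.28694°
δ = d/R = 71.6/6371 = 0.011238 rad
φ₂ = arcsin(sin φ₁ cos δ + cos φ₁ sin δ cos θ)
   = arcsin(-0.05958·0.99994 + 0.99822·0.01124·0.76154) = -2.92510°
λ₂ = λ₁ + atan2(sin θ sin δ cos φ₁, cos δ − sin φ₁ sin φ₂) = 29.70482°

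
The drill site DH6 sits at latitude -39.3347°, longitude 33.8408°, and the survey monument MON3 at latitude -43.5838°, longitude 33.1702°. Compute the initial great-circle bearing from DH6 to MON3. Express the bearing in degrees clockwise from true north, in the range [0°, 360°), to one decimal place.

186.5°

Δλ = -0.6706°
y = sin Δλ · cos φ₂ = -0.008478
x = cos φ₁ sin φ₂ − sin φ₁ cos φ₂ cos Δλ = -0.074124
θ = atan2(y, x) = -173.4752° → 186.5248° (mod 360°)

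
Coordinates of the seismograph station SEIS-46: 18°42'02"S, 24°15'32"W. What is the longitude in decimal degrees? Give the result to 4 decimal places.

24.2589°W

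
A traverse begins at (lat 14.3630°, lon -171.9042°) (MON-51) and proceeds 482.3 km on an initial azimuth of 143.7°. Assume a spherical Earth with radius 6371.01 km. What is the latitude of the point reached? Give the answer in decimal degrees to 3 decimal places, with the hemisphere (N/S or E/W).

δ = d/R = 482.3/6371.01 = 0.075702 rad
φ₂ = arcsin(sin φ₁ cos δ + cos φ₁ sin δ cos θ)
   = arcsin(0.24806·0.99714 + 0.96874·0.07563·-0.80593) = 10.85398°
λ₂ = λ₁ + atan2(sin θ sin δ cos φ₁, cos δ − sin φ₁ sin φ₂) = -169.29121°

10.854°N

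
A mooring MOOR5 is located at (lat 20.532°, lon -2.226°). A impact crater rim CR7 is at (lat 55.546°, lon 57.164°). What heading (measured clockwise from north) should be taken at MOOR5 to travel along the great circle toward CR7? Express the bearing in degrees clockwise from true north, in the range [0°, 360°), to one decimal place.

36.0°

Δλ = 59.3900°
y = sin Δλ · cos φ₂ = 0.486910
x = cos φ₁ sin φ₂ − sin φ₁ cos φ₂ cos Δλ = 0.671165
θ = atan2(y, x) = 35.9598° → 35.9598° (mod 360°)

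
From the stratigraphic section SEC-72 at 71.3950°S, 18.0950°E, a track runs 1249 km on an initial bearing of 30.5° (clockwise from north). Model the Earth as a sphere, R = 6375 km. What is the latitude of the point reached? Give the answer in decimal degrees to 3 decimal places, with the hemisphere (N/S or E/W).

δ = d/R = 1249/6375 = 0.195922 rad
φ₂ = arcsin(sin φ₁ cos δ + cos φ₁ sin δ cos θ)
   = arcsin(-0.94774·0.98087 + 0.31904·0.19467·0.86163) = -61.17482°
λ₂ = λ₁ + atan2(sin θ sin δ cos φ₁, cos δ − sin φ₁ sin φ₂) = 29.92017°

61.175°S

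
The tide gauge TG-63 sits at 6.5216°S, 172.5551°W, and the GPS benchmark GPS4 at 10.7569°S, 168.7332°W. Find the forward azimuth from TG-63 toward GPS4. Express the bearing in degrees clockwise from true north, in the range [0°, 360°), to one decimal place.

138.5°

Δλ = 3.8219°
y = sin Δλ · cos φ₂ = 0.065484
x = cos φ₁ sin φ₂ − sin φ₁ cos φ₂ cos Δλ = -0.074101
θ = atan2(y, x) = 138.5325° → 138.5325° (mod 360°)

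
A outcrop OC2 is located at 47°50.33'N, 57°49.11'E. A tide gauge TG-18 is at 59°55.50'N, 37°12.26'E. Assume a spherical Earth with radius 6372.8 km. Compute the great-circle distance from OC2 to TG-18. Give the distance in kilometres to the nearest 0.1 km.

1891.0 km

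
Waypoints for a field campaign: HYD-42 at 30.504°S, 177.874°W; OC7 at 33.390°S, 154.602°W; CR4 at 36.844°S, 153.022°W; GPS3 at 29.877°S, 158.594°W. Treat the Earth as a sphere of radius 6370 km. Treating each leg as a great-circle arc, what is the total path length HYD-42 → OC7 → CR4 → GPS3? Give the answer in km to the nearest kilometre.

3555 km

HYD-42→OC7: c = 0.347572 rad, d = 2214.04 km
OC7→CR4: c = 0.064363 rad, d = 409.99 km
CR4→GPS3: c = 0.146161 rad, d = 931.05 km
Total = 2214.04 + 409.99 + 931.05 = 3555.07 km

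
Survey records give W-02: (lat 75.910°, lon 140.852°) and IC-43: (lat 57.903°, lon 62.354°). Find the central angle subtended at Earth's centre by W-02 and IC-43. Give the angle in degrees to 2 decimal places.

32.06°

Δφ = -18.0070°,  Δλ = -78.4980°
a = sin²(Δφ/2) + cos φ₁ cos φ₂ sin²(Δλ/2) = 0.076272
c = 2·arcsin(√a) = 0.559620 rad = 32.0639°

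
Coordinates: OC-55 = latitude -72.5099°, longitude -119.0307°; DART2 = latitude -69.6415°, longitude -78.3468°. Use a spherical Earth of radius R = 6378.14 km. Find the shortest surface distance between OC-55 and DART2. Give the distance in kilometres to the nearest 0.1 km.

1472.2 km

Δφ = 2.8684°,  Δλ = 40.6839°
a = sin²(Δφ/2) + cos φ₁ cos φ₂ sin²(Δλ/2) = 0.013261
c = 2·arcsin(√a) = 0.230826 rad = 13.2254°
d = R·c = 6378.14 × 0.230826 = 1472.2 km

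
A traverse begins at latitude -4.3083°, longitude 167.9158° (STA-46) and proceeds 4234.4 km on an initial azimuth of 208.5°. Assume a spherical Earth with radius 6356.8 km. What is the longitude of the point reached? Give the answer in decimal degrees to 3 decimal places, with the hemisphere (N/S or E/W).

146.276°E

δ = d/R = 4234.4/6356.8 = 0.666121 rad
φ₂ = arcsin(sin φ₁ cos δ + cos φ₁ sin δ cos θ)
   = arcsin(-0.07512·0.78622 + 0.99717·0.61794·-0.87882) = -36.91191°
λ₂ = λ₁ + atan2(sin θ sin δ cos φ₁, cos δ − sin φ₁ sin φ₂) = 146.27584°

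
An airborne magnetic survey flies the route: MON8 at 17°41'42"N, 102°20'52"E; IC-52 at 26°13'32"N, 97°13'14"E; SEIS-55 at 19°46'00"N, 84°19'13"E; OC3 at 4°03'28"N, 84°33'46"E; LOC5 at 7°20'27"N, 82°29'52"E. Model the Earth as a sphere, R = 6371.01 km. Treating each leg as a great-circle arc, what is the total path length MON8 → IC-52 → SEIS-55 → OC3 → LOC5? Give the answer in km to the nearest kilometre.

MON8: φ = +17.69500°, λ = +102.34778°
IC-52: φ = +26.22556°, λ = +97.22056°
SEIS-55: φ = +19.76667°, λ = +84.32028°
OC3: φ = +4.05778°, λ = +84.56278°
LOC5: φ = +7.34083°, λ = +82.49778°
MON8→IC-52: c = 0.170398 rad, d = 1085.61 km
IC-52→SEIS-55: c = 0.235725 rad, d = 1501.81 km
SEIS-55→OC3: c = 0.274203 rad, d = 1746.95 km
OC3→LOC5: c = 0.067595 rad, d = 430.65 km
Total = 1085.61 + 1501.81 + 1746.95 + 430.65 = 4765.01 km

4765 km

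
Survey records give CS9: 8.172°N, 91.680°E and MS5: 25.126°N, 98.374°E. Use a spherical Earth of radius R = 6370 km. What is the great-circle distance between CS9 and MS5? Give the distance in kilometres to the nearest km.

Δφ = 16.9540°,  Δλ = 6.6940°
a = sin²(Δφ/2) + cos φ₁ cos φ₂ sin²(Δλ/2) = 0.024785
c = 2·arcsin(√a) = 0.316181 rad = 18.1158°
d = R·c = 6370 × 0.316181 = 2014.1 km

2014 km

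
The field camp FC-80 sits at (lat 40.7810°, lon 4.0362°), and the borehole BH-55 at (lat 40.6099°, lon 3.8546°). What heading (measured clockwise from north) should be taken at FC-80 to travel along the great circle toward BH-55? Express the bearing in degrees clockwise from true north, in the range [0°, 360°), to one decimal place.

Δλ = -0.1816°
y = sin Δλ · cos φ₂ = -0.002406
x = cos φ₁ sin φ₂ − sin φ₁ cos φ₂ cos Δλ = -0.002984
θ = atan2(y, x) = -141.1166° → 218.8834° (mod 360°)

218.9°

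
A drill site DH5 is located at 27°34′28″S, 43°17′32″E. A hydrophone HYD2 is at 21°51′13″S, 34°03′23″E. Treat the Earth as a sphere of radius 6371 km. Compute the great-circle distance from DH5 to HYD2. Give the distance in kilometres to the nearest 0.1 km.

DH5: φ = -27.57444°, λ = +43.29222°
HYD2: φ = -21.85361°, λ = +34.05639°
Δφ = 5.7208°,  Δλ = -9.2358°
a = sin²(Δφ/2) + cos φ₁ cos φ₂ sin²(Δλ/2) = 0.007823
c = 2·arcsin(√a) = 0.177128 rad = 10.1487°
d = R·c = 6371 × 0.177128 = 1128.5 km

1128.5 km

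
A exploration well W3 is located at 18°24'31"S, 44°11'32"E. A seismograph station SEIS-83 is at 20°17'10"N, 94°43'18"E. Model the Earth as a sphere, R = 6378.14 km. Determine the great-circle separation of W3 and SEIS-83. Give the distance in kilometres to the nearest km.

W3: φ = -18.40861°, λ = +44.19222°
SEIS-83: φ = +20.28611°, λ = +94.72167°
Δφ = 38.6947°,  Δλ = 50.5294°
a = sin²(Δφ/2) + cos φ₁ cos φ₂ sin²(Δλ/2) = 0.271873
c = 2·arcsin(√a) = 1.097016 rad = 62.8544°
d = R·c = 6378.14 × 1.097016 = 6996.9 km

6997 km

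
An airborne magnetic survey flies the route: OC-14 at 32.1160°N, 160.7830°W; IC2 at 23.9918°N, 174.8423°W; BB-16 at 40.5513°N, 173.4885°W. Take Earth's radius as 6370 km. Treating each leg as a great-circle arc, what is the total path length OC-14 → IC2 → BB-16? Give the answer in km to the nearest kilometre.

3492 km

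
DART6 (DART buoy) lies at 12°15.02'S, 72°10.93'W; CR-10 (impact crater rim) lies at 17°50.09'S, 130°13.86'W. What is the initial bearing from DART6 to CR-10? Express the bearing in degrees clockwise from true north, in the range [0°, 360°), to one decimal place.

256.6°

DART6: φ = -12.25033°, λ = -72.18217°
CR-10: φ = -17.83483°, λ = -130.23100°
Δλ = -58.0488°
y = sin Δλ · cos φ₂ = -0.807723
x = cos φ₁ sin φ₂ − sin φ₁ cos φ₂ cos Δλ = -0.192410
θ = atan2(y, x) = -103.3988° → 256.6012° (mod 360°)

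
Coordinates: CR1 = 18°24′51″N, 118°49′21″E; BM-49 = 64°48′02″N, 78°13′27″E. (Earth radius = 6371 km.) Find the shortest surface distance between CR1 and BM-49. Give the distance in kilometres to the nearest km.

CR1: φ = +18.41417°, λ = +118.82250°
BM-49: φ = +64.80056°, λ = +78.22417°
Δφ = 46.3864°,  Δλ = -40.5983°
a = sin²(Δφ/2) + cos φ₁ cos φ₂ sin²(Δλ/2) = 0.203724
c = 2·arcsin(√a) = 0.936573 rad = 53.6617°
d = R·c = 6371 × 0.936573 = 5966.9 km

5967 km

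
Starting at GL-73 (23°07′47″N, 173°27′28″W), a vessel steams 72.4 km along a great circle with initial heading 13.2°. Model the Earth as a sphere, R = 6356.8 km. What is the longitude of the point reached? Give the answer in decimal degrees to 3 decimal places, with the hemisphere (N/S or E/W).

GL-73: φ = +23.12972°, λ = -173.45778°
δ = d/R = 72.4/6356.8 = 0.011389 rad
φ₂ = arcsin(sin φ₁ cos δ + cos φ₁ sin δ cos θ)
   = arcsin(0.39281·0.99994 + 0.91962·0.01139·0.97358) = 23.76496°
λ₂ = λ₁ + atan2(sin θ sin δ cos φ₁, cos δ − sin φ₁ sin φ₂) = -173.29496°

173.295°W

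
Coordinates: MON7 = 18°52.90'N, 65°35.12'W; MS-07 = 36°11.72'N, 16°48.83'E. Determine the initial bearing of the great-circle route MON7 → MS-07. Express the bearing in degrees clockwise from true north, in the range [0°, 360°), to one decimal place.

56.8°

MON7: φ = +18.88167°, λ = -65.58533°
MS-07: φ = +36.19533°, λ = +16.81383°
Δλ = 82.3992°
y = sin Δλ · cos φ₂ = 0.799918
x = cos φ₁ sin φ₂ − sin φ₁ cos φ₂ cos Δλ = 0.524219
θ = atan2(y, x) = 56.7615° → 56.7615° (mod 360°)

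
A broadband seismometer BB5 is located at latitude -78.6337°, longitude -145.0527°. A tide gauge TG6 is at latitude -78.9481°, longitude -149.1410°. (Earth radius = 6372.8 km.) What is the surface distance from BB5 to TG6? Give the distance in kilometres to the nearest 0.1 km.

Δφ = -0.3144°,  Δλ = -4.0883°
a = sin²(Δφ/2) + cos φ₁ cos φ₂ sin²(Δλ/2) = 0.000056
c = 2·arcsin(√a) = 0.014913 rad = 0.8544°
d = R·c = 6372.8 × 0.014913 = 95.0 km

95.0 km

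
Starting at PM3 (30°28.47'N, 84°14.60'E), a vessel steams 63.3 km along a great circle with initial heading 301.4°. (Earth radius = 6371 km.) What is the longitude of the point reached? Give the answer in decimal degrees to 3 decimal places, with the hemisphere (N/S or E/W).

83.678°E

PM3: φ = +30.47450°, λ = +84.24333°
δ = d/R = 63.3/6371 = 0.009936 rad
φ₂ = arcsin(sin φ₁ cos δ + cos φ₁ sin δ cos θ)
   = arcsin(0.50715·0.99995 + 0.86185·0.00994·0.52101) = 30.76988°
λ₂ = λ₁ + atan2(sin θ sin δ cos φ₁, cos δ − sin φ₁ sin φ₂) = 83.67782°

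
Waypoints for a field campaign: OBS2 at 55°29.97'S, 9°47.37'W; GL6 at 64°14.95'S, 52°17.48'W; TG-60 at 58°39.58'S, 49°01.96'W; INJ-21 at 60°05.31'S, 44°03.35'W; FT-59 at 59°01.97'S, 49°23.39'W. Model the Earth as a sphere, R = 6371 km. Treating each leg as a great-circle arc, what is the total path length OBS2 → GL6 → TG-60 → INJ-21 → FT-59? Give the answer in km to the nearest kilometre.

3796 km

OBS2: φ = -55.49950°, λ = -9.78950°
GL6: φ = -64.24917°, λ = -52.29133°
TG-60: φ = -58.65967°, λ = -49.03267°
INJ-21: φ = -60.08850°, λ = -44.05583°
FT-59: φ = -59.03283°, λ = -49.38983°
OBS2→GL6: c = 0.393154 rad, d = 2504.78 km
GL6→TG-60: c = 0.101237 rad, d = 644.98 km
TG-60→INJ-21: c = 0.050775 rad, d = 323.49 km
INJ-21→FT-59: c = 0.050618 rad, d = 322.49 km
Total = 2504.78 + 644.98 + 323.49 + 322.49 = 3795.74 km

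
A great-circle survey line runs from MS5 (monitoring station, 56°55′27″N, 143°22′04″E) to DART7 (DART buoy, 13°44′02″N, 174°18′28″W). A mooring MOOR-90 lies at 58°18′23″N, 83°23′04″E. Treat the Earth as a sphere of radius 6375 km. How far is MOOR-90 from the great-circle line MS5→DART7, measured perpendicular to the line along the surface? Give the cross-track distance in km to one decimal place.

MS5: φ = +56.92417°, λ = +143.36778°
DART7: φ = +13.73389°, λ = -174.30778°
MOOR-90: φ = +58.30639°, λ = +83.38444°
δ₁₃ = central angle MS5→MOOR-90 = 0.542502 rad  (haversine)
θ₁₃ = bearing MS5→MOOR-90 = 298.220°,  θ₁₂ = bearing MS5→DART7 = 125.830°
dₓₜ = R·arcsin(sin δ₁₃ · sin(θ₁₃ − θ₁₂)) = 6375·arcsin(0.51628·sin(172.391°)) = 436.169 km
|dₓₜ| = 436.169 km

436.2 km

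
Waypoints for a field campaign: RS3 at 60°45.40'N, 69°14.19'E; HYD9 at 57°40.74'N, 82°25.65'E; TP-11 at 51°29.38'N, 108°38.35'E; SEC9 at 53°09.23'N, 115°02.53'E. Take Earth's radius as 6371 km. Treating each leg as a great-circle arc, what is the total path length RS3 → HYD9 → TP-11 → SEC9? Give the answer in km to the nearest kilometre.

3105 km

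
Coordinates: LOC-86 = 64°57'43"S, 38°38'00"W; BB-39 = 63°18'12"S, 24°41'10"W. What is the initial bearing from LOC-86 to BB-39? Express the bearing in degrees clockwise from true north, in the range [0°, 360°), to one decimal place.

81.1°

LOC-86: φ = -64.96194°, λ = -38.63333°
BB-39: φ = -63.30333°, λ = -24.68611°
Δλ = 13.9472°
y = sin Δλ · cos φ₂ = 0.108286
x = cos φ₁ sin φ₂ − sin φ₁ cos φ₂ cos Δλ = 0.016944
θ = atan2(y, x) = 81.1070° → 81.1070° (mod 360°)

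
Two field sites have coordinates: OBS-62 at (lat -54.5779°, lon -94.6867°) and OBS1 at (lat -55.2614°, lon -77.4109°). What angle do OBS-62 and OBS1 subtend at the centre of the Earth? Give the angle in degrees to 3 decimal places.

Δφ = -0.6835°,  Δλ = 17.2758°
a = sin²(Δφ/2) + cos φ₁ cos φ₂ sin²(Δλ/2) = 0.007485
c = 2·arcsin(√a) = 0.173254 rad = 9.9267°

9.927°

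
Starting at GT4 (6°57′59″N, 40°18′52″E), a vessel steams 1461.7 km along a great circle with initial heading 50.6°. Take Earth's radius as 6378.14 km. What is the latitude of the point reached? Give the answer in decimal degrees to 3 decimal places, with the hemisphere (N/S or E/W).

15.144°N

GT4: φ = +6.96639°, λ = +40.31444°
δ = d/R = 1461.7/6378.14 = 0.229173 rad
φ₂ = arcsin(sin φ₁ cos δ + cos φ₁ sin δ cos θ)
   = arcsin(0.12129·0.97385 + 0.99262·0.22717·0.63473) = 15.14394°
λ₂ = λ₁ + atan2(sin θ sin δ cos φ₁, cos δ − sin φ₁ sin φ₂) = 50.79253°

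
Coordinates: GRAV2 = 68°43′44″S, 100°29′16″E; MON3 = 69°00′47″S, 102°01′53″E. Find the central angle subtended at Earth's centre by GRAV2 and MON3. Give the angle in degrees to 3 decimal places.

0.625°

GRAV2: φ = -68.72889°, λ = +100.48778°
MON3: φ = -69.01306°, λ = +102.03139°
Δφ = -0.2842°,  Δλ = 1.5436°
a = sin²(Δφ/2) + cos φ₁ cos φ₂ sin²(Δλ/2) = 0.000030
c = 2·arcsin(√a) = 0.010904 rad = 0.6248°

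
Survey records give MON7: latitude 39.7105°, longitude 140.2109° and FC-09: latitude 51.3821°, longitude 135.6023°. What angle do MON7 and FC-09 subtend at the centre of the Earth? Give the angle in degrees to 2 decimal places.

Δφ = 11.6716°,  Δλ = -4.6086°
a = sin²(Δφ/2) + cos φ₁ cos φ₂ sin²(Δλ/2) = 0.011115
c = 2·arcsin(√a) = 0.211244 rad = 12.1034°

12.10°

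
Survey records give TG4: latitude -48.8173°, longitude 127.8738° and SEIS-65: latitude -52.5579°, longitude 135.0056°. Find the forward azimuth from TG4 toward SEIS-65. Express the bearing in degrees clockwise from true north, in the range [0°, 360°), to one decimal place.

Δλ = 7.1318°
y = sin Δλ · cos φ₂ = 0.075480
x = cos φ₁ sin φ₂ − sin φ₁ cos φ₂ cos Δλ = -0.068779
θ = atan2(y, x) = 132.3408° → 132.3408° (mod 360°)

132.3°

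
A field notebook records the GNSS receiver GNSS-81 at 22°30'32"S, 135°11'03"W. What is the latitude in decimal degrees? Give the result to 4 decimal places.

22.5089°S

22° + 30′/60 + 32″/3600 = 22 + 0.50000 + 0.00889 = 22.5089°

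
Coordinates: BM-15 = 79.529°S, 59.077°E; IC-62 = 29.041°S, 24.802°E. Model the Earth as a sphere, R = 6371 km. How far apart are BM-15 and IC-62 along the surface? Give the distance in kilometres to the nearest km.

Δφ = 50.4880°,  Δλ = -34.2750°
a = sin²(Δφ/2) + cos φ₁ cos φ₂ sin²(Δλ/2) = 0.195676
c = 2·arcsin(√a) = 0.916441 rad = 52.5082°
d = R·c = 6371 × 0.916441 = 5838.6 km

5839 km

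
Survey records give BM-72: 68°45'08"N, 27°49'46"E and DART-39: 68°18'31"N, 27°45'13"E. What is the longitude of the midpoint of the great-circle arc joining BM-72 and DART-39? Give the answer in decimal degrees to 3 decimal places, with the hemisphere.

27.791°E

BM-72: φ = +68.75222°, λ = +27.82944°
DART-39: φ = +68.30861°, λ = +27.75361°
Bx = cos φ₂ cos Δλ = 0.369607,  By = cos φ₂ sin Δλ = -0.000489
φₘ = atan2(sin φ₁ + sin φ₂, √((cos φ₁ + Bx)² + By²)) = 68.53042°
λₘ = λ₁ + atan2(By, cos φ₁ + Bx) = 27.79115°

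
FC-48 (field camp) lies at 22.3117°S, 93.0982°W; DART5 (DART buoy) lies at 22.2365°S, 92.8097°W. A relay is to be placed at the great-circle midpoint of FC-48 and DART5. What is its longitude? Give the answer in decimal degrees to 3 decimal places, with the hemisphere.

92.954°W

Bx = cos φ₂ cos Δλ = 0.925618,  By = cos φ₂ sin Δλ = 0.004661
φₘ = atan2(sin φ₁ + sin φ₂, √((cos φ₁ + Bx)² + By²)) = -22.27416°
λₘ = λ₁ + atan2(By, cos φ₁ + Bx) = -92.95391°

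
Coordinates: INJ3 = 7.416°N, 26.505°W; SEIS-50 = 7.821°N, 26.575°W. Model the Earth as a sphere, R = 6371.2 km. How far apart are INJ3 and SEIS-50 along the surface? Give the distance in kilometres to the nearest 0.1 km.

Δφ = 0.4050°,  Δλ = -0.0700°
a = sin²(Δφ/2) + cos φ₁ cos φ₂ sin²(Δλ/2) = 0.000013
c = 2·arcsin(√a) = 0.007172 rad = 0.4109°
d = R·c = 6371.2 × 0.007172 = 45.7 km

45.7 km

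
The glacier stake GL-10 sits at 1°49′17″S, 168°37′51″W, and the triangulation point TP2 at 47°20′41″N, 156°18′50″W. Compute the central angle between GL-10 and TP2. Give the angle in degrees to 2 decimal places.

50.34°

GL-10: φ = -1.82139°, λ = -168.63083°
TP2: φ = +47.34472°, λ = -156.31389°
Δφ = 49.1661°,  Δλ = 12.3169°
a = sin²(Δφ/2) + cos φ₁ cos φ₂ sin²(Δλ/2) = 0.180860
c = 2·arcsin(√a) = 0.878535 rad = 50.3363°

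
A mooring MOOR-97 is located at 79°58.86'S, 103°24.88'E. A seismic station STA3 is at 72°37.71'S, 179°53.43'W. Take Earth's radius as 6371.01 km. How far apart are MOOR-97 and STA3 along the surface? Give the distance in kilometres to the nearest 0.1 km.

1986.4 km

MOOR-97: φ = -79.98100°, λ = +103.41467°
STA3: φ = -72.62850°, λ = -179.89050°
Δφ = 7.3525°,  Δλ = 76.6948°
a = sin²(Δφ/2) + cos φ₁ cos φ₂ sin²(Δλ/2) = 0.024106
c = 2·arcsin(√a) = 0.311781 rad = 17.8638°
d = R·c = 6371.01 × 0.311781 = 1986.4 km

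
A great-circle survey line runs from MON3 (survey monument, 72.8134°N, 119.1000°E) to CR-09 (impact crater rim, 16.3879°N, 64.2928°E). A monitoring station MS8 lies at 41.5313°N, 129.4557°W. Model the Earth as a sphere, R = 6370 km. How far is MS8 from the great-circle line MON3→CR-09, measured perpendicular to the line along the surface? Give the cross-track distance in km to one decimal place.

δ₁₃ = central angle MON3→MS8 = 0.985371 rad  (haversine)
θ₁₃ = bearing MON3→MS8 = 56.718°,  θ₁₂ = bearing MON3→CR-09 = 240.429°
dₓₜ = R·arcsin(sin δ₁₃ · sin(θ₁₃ − θ₁₂)) = 6370·arcsin(0.83348·sin(-183.711°)) = 343.791 km
|dₓₜ| = 343.791 km

343.8 km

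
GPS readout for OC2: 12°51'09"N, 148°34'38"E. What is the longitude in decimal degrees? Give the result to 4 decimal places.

148° + 34′/60 + 38″/3600 = 148 + 0.56667 + 0.01056 = 148.5772°

148.5772°E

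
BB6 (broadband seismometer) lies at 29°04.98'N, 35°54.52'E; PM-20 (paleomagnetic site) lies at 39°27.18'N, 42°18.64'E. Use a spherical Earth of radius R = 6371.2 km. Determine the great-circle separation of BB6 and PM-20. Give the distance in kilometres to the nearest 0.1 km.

1293.6 km

BB6: φ = +29.08300°, λ = +35.90867°
PM-20: φ = +39.45300°, λ = +42.31067°
Δφ = 10.3700°,  Δλ = 6.4020°
a = sin²(Δφ/2) + cos φ₁ cos φ₂ sin²(Δλ/2) = 0.010271
c = 2·arcsin(√a) = 0.203041 rad = 11.6334°
d = R·c = 6371.2 × 0.203041 = 1293.6 km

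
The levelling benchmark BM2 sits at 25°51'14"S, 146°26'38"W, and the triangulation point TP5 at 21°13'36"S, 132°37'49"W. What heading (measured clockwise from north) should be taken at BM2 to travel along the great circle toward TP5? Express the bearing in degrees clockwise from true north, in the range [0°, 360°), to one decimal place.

72.8°

BM2: φ = -25.85389°, λ = -146.44389°
TP5: φ = -21.22667°, λ = -132.63028°
Δλ = 13.8136°
y = sin Δλ · cos φ₂ = 0.222565
x = cos φ₁ sin φ₂ − sin φ₁ cos φ₂ cos Δλ = 0.068916
θ = atan2(y, x) = 72.7952° → 72.7952° (mod 360°)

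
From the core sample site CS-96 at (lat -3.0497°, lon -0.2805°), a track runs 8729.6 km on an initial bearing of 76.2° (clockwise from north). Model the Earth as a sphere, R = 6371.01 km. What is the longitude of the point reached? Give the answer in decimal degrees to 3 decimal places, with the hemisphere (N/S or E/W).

77.195°E

δ = d/R = 8729.6/6371.01 = 1.370207 rad
φ₂ = arcsin(sin φ₁ cos δ + cos φ₁ sin δ cos θ)
   = arcsin(-0.05320·0.19925 + 0.99858·0.97995·0.23853) = 12.87468°
λ₂ = λ₁ + atan2(sin θ sin δ cos φ₁, cos δ − sin φ₁ sin φ₂) = 77.19525°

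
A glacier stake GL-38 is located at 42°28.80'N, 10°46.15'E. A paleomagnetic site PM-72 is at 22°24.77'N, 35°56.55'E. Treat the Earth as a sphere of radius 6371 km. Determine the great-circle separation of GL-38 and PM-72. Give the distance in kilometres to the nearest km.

3226 km

GL-38: φ = +42.48000°, λ = +10.76917°
PM-72: φ = +22.41283°, λ = +35.94250°
Δφ = -20.0672°,  Δλ = 25.1733°
a = sin²(Δφ/2) + cos φ₁ cos φ₂ sin²(Δλ/2) = 0.062732
c = 2·arcsin(√a) = 0.506316 rad = 29.0098°
d = R·c = 6371 × 0.506316 = 3225.7 km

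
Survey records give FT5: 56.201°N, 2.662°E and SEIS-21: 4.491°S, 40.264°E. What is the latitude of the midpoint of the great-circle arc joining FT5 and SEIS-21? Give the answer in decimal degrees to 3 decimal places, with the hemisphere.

27.001°N

Bx = cos φ₂ cos Δλ = 0.789836,  By = cos φ₂ sin Δλ = 0.608299
φₘ = atan2(sin φ₁ + sin φ₂, √((cos φ₁ + Bx)² + By²)) = 27.00096°
λₘ = λ₁ + atan2(By, cos φ₁ + Bx) = 26.97983°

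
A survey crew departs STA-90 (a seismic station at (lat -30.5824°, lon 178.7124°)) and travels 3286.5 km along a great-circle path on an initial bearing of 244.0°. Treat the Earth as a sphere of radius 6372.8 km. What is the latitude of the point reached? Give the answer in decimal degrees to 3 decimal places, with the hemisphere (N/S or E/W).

δ = d/R = 3286.5/6372.8 = 0.515707 rad
φ₂ = arcsin(sin φ₁ cos δ + cos φ₁ sin δ cos θ)
   = arcsin(-0.50878·0.86994 + 0.86090·0.49315·-0.43837) = -38.95568°
λ₂ = λ₁ + atan2(sin θ sin δ cos φ₁, cos δ − sin φ₁ sin φ₂) = 143.96307°

38.956°S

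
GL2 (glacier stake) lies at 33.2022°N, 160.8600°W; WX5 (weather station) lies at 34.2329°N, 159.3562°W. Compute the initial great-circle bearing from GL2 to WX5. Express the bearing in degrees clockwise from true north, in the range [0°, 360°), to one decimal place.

Δλ = 1.5038°
y = sin Δλ · cos φ₂ = 0.021697
x = cos φ₁ sin φ₂ − sin φ₁ cos φ₂ cos Δλ = 0.018144
θ = atan2(y, x) = 50.0958° → 50.0958° (mod 360°)

50.1°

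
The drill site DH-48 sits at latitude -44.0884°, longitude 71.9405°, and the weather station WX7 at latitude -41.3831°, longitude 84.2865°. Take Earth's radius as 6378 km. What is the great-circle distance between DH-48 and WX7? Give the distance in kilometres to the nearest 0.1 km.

1052.2 km

Δφ = 2.7053°,  Δλ = 12.3460°
a = sin²(Δφ/2) + cos φ₁ cos φ₂ sin²(Δλ/2) = 0.006789
c = 2·arcsin(√a) = 0.164974 rad = 9.4523°
d = R·c = 6378 × 0.164974 = 1052.2 km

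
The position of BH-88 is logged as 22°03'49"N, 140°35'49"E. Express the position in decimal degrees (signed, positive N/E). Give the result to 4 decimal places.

lat: 22.0636° N → +22.0636°
lon: 140.5969° E → +140.5969°

+22.0636°, +140.5969°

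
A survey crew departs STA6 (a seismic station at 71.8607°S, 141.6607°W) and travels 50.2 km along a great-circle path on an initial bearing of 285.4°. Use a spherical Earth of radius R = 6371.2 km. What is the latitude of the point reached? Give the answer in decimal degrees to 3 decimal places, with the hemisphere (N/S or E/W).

71.736°S

δ = d/R = 50.2/6371.2 = 0.007879 rad
φ₂ = arcsin(sin φ₁ cos δ + cos φ₁ sin δ cos θ)
   = arcsin(-0.95030·0.99997 + 0.31133·0.00788·0.26556) = -71.73580°
λ₂ = λ₁ + atan2(sin θ sin δ cos φ₁, cos δ − sin φ₁ sin φ₂) = -143.04958°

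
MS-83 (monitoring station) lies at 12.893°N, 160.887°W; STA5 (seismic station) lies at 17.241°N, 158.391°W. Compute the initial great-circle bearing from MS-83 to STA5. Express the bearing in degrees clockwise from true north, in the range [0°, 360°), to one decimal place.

Δλ = 2.4960°
y = sin Δλ · cos φ₂ = 0.041593
x = cos φ₁ sin φ₂ − sin φ₁ cos φ₂ cos Δλ = 0.076016
θ = atan2(y, x) = 28.6856° → 28.6856° (mod 360°)

28.7°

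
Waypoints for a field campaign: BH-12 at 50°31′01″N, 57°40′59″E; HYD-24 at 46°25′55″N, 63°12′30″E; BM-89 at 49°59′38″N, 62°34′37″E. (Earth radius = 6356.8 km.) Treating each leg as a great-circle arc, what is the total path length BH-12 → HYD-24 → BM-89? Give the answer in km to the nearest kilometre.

1006 km

BH-12: φ = +50.51694°, λ = +57.68306°
HYD-24: φ = +46.43194°, λ = +63.20833°
BM-89: φ = +49.99389°, λ = +62.57694°
BH-12→HYD-24: c = 0.095710 rad, d = 608.41 km
HYD-24→BM-89: c = 0.062599 rad, d = 397.93 km
Total = 608.41 + 397.93 = 1006.34 km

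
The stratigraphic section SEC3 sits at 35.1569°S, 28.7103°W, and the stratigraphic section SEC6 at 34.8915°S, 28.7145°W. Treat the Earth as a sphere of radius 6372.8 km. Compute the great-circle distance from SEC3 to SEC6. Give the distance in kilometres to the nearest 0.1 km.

29.5 km

Δφ = 0.2654°,  Δλ = -0.0042°
a = sin²(Δφ/2) + cos φ₁ cos φ₂ sin²(Δλ/2) = 0.000005
c = 2·arcsin(√a) = 0.004632 rad = 0.2654°
d = R·c = 6372.8 × 0.004632 = 29.5 km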